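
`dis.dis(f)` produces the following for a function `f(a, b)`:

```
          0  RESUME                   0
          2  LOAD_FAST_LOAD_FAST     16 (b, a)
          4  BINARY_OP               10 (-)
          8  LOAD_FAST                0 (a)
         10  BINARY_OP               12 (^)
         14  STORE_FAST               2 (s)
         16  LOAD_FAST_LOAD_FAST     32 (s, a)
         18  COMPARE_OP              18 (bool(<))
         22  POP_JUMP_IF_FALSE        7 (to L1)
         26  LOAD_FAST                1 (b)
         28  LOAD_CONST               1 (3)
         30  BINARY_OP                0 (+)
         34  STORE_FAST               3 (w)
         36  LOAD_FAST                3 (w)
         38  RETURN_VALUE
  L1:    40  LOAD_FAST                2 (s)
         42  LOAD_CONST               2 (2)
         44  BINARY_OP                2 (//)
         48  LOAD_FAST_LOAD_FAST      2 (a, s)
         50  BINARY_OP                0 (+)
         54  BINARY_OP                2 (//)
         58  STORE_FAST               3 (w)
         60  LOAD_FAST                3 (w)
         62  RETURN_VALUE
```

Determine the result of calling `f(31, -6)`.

LOAD_FAST_LOAD_FAST b,a → push -6,31. Stack: [-6, 31]
BINARY_OP - → -6 - 31 = -37. Stack: [-37]
LOAD_FAST a → push 31. Stack: [-37, 31]
BINARY_OP ^ → -37 ^ 31 = -60. Stack: [-60]
STORE_FAST s → s=-60. Stack: []
LOAD_FAST_LOAD_FAST s,a → push -60,31. Stack: [-60, 31]
COMPARE_OP bool(<) → -60 vs 31 = True. Stack: [True]
POP_JUMP_IF_FALSE → pop True; no jump. Stack: []
LOAD_FAST b → push -6. Stack: [-6]
LOAD_CONST → push 3. Stack: [-6, 3]
BINARY_OP + → -6 + 3 = -3. Stack: [-3]
STORE_FAST w → w=-3. Stack: []
LOAD_FAST w → push -3. Stack: [-3]
RETURN_VALUE → return -3.

-3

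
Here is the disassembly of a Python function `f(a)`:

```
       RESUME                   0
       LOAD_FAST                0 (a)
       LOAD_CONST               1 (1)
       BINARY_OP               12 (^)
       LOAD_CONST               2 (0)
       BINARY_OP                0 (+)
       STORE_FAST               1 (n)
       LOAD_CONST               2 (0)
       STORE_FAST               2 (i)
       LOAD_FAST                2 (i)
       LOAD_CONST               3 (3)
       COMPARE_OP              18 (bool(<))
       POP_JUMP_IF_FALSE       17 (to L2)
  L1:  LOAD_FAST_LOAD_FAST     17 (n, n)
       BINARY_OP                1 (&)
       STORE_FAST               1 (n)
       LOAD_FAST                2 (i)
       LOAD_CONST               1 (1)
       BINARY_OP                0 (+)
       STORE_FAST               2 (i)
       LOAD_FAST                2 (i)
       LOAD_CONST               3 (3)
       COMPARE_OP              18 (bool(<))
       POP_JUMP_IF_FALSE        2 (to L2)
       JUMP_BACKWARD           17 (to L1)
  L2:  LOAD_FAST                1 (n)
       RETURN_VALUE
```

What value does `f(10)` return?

LOAD_FAST a → push 10. Stack: [10]
LOAD_CONST → push 1. Stack: [10, 1]
BINARY_OP ^ → 10 ^ 1 = 11. Stack: [11]
LOAD_CONST → push 0. Stack: [11, 0]
BINARY_OP + → 11 + 0 = 11. Stack: [11]
STORE_FAST n → n=11. Stack: []
LOAD_CONST → push 0. Stack: [0]
STORE_FAST i → i=0. Stack: []
LOAD_FAST i → push 0. Stack: [0]
LOAD_CONST → push 3. Stack: [0, 3]
COMPARE_OP bool(<) → 0 vs 3 = True. Stack: [True]
POP_JUMP_IF_FALSE → pop True; no jump. Stack: []
LOAD_FAST_LOAD_FAST n,n → push 11,11. Stack: [11, 11]
BINARY_OP & → 11 & 11 = 11. Stack: [11]
STORE_FAST n → n=11. Stack: []
LOAD_FAST i → push 0. Stack: [0]
LOAD_CONST → push 1. Stack: [0, 1]
BINARY_OP + → 0 + 1 = 1. Stack: [1]
STORE_FAST i → i=1. Stack: []
LOAD_FAST i → push 1. Stack: [1]
LOAD_CONST → push 3. Stack: [1, 3]
COMPARE_OP bool(<) → 1 vs 3 = True. Stack: [True]
POP_JUMP_IF_FALSE → pop True; no jump. Stack: []
LOAD_FAST_LOAD_FAST n,n → push 11,11. Stack: [11, 11]
BINARY_OP & → 11 & 11 = 11. Stack: [11]
STORE_FAST n → n=11. Stack: []
LOAD_FAST i → push 1. Stack: [1]
LOAD_CONST → push 1. Stack: [1, 1]
BINARY_OP + → 1 + 1 = 2. Stack: [2]
STORE_FAST i → i=2. Stack: []
LOAD_FAST i → push 2. Stack: [2]
LOAD_CONST → push 3. Stack: [2, 3]
COMPARE_OP bool(<) → 2 vs 3 = True. Stack: [True]
POP_JUMP_IF_FALSE → pop True; no jump. Stack: []
LOAD_FAST_LOAD_FAST n,n → push 11,11. Stack: [11, 11]
BINARY_OP & → 11 & 11 = 11. Stack: [11]
STORE_FAST n → n=11. Stack: []
LOAD_FAST i → push 2. Stack: [2]
LOAD_CONST → push 1. Stack: [2, 1]
BINARY_OP + → 2 + 1 = 3. Stack: [3]
STORE_FAST i → i=3. Stack: []
LOAD_FAST i → push 3. Stack: [3]
LOAD_CONST → push 3. Stack: [3, 3]
COMPARE_OP bool(<) → 3 vs 3 = False. Stack: [False]
POP_JUMP_IF_FALSE → pop False; jump. Stack: []
LOAD_FAST n → push 11. Stack: [11]
RETURN_VALUE → return 11.

11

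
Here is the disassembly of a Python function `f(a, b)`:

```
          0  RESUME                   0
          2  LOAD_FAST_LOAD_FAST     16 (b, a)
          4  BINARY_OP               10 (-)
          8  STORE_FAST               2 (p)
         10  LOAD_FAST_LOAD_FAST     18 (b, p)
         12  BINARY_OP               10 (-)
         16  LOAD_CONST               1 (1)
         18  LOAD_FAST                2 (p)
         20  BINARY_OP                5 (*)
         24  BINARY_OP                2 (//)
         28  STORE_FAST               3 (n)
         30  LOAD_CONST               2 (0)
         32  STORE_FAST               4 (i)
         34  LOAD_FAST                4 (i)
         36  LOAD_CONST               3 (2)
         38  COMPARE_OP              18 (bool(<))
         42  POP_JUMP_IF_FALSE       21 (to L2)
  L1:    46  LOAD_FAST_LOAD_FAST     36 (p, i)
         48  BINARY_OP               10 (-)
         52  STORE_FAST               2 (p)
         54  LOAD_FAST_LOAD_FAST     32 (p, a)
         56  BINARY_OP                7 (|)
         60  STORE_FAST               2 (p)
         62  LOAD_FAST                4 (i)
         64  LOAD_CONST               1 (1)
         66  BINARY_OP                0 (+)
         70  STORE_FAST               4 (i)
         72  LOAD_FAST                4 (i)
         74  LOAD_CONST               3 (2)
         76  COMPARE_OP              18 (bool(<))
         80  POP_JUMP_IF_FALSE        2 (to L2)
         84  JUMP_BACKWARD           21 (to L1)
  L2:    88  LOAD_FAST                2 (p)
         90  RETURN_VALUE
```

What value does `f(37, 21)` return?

LOAD_FAST_LOAD_FAST b,a → push 21,37. Stack: [21, 37]
BINARY_OP - → 21 - 37 = -16. Stack: [-16]
STORE_FAST p → p=-16. Stack: []
LOAD_FAST_LOAD_FAST b,p → push 21,-16. Stack: [21, -16]
BINARY_OP - → 21 - -16 = 37. Stack: [37]
LOAD_CONST → push 1. Stack: [37, 1]
LOAD_FAST p → push -16. Stack: [37, 1, -16]
BINARY_OP * → 1 * -16 = -16. Stack: [37, -16]
BINARY_OP // → 37 // -16 = -3. Stack: [-3]
STORE_FAST n → n=-3. Stack: []
LOAD_CONST → push 0. Stack: [0]
STORE_FAST i → i=0. Stack: []
LOAD_FAST i → push 0. Stack: [0]
LOAD_CONST → push 2. Stack: [0, 2]
COMPARE_OP bool(<) → 0 vs 2 = True. Stack: [True]
POP_JUMP_IF_FALSE → pop True; no jump. Stack: []
LOAD_FAST_LOAD_FAST p,i → push -16,0. Stack: [-16, 0]
BINARY_OP - → -16 - 0 = -16. Stack: [-16]
STORE_FAST p → p=-16. Stack: []
LOAD_FAST_LOAD_FAST p,a → push -16,37. Stack: [-16, 37]
BINARY_OP | → -16 | 37 = -11. Stack: [-11]
STORE_FAST p → p=-11. Stack: []
LOAD_FAST i → push 0. Stack: [0]
LOAD_CONST → push 1. Stack: [0, 1]
BINARY_OP + → 0 + 1 = 1. Stack: [1]
STORE_FAST i → i=1. Stack: []
LOAD_FAST i → push 1. Stack: [1]
LOAD_CONST → push 2. Stack: [1, 2]
COMPARE_OP bool(<) → 1 vs 2 = True. Stack: [True]
POP_JUMP_IF_FALSE → pop True; no jump. Stack: []
LOAD_FAST_LOAD_FAST p,i → push -11,1. Stack: [-11, 1]
BINARY_OP - → -11 - 1 = -12. Stack: [-12]
STORE_FAST p → p=-12. Stack: []
LOAD_FAST_LOAD_FAST p,a → push -12,37. Stack: [-12, 37]
BINARY_OP | → -12 | 37 = -11. Stack: [-11]
STORE_FAST p → p=-11. Stack: []
LOAD_FAST i → push 1. Stack: [1]
LOAD_CONST → push 1. Stack: [1, 1]
BINARY_OP + → 1 + 1 = 2. Stack: [2]
STORE_FAST i → i=2. Stack: []
LOAD_FAST i → push 2. Stack: [2]
LOAD_CONST → push 2. Stack: [2, 2]
COMPARE_OP bool(<) → 2 vs 2 = False. Stack: [False]
POP_JUMP_IF_FALSE → pop False; jump. Stack: []
LOAD_FAST p → push -11. Stack: [-11]
RETURN_VALUE → return -11.

-11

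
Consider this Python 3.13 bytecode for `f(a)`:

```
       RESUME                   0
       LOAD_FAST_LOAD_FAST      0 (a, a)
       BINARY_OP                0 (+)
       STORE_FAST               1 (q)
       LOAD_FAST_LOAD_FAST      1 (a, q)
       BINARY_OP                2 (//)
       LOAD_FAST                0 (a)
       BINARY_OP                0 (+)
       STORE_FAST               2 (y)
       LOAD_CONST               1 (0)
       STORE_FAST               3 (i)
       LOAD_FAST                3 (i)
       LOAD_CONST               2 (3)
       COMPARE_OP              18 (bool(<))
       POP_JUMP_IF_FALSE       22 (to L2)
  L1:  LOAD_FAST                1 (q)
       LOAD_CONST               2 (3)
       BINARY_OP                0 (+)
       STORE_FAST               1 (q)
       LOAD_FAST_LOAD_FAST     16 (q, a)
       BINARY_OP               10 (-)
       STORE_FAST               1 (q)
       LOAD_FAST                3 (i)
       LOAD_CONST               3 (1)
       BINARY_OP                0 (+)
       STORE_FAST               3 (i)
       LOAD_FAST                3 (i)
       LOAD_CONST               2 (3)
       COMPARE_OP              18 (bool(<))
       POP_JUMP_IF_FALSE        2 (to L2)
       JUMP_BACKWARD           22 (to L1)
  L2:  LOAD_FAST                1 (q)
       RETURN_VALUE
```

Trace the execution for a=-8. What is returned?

17

LOAD_FAST_LOAD_FAST a,a → push -8,-8. Stack: [-8, -8]
BINARY_OP + → -8 + -8 = -16. Stack: [-16]
STORE_FAST q → q=-16. Stack: []
LOAD_FAST_LOAD_FAST a,q → push -8,-16. Stack: [-8, -16]
BINARY_OP // → -8 // -16 = 0. Stack: [0]
LOAD_FAST a → push -8. Stack: [0, -8]
BINARY_OP + → 0 + -8 = -8. Stack: [-8]
STORE_FAST y → y=-8. Stack: []
LOAD_CONST → push 0. Stack: [0]
STORE_FAST i → i=0. Stack: []
LOAD_FAST i → push 0. Stack: [0]
LOAD_CONST → push 3. Stack: [0, 3]
COMPARE_OP bool(<) → 0 vs 3 = True. Stack: [True]
POP_JUMP_IF_FALSE → pop True; no jump. Stack: []
LOAD_FAST q → push -16. Stack: [-16]
LOAD_CONST → push 3. Stack: [-16, 3]
BINARY_OP + → -16 + 3 = -13. Stack: [-13]
STORE_FAST q → q=-13. Stack: []
LOAD_FAST_LOAD_FAST q,a → push -13,-8. Stack: [-13, -8]
BINARY_OP - → -13 - -8 = -5. Stack: [-5]
STORE_FAST q → q=-5. Stack: []
LOAD_FAST i → push 0. Stack: [0]
LOAD_CONST → push 1. Stack: [0, 1]
BINARY_OP + → 0 + 1 = 1. Stack: [1]
STORE_FAST i → i=1. Stack: []
LOAD_FAST i → push 1. Stack: [1]
LOAD_CONST → push 3. Stack: [1, 3]
COMPARE_OP bool(<) → 1 vs 3 = True. Stack: [True]
POP_JUMP_IF_FALSE → pop True; no jump. Stack: []
LOAD_FAST q → push -5. Stack: [-5]
LOAD_CONST → push 3. Stack: [-5, 3]
BINARY_OP + → -5 + 3 = -2. Stack: [-2]
STORE_FAST q → q=-2. Stack: []
LOAD_FAST_LOAD_FAST q,a → push -2,-8. Stack: [-2, -8]
BINARY_OP - → -2 - -8 = 6. Stack: [6]
STORE_FAST q → q=6. Stack: []
LOAD_FAST i → push 1. Stack: [1]
LOAD_CONST → push 1. Stack: [1, 1]
BINARY_OP + → 1 + 1 = 2. Stack: [2]
STORE_FAST i → i=2. Stack: []
LOAD_FAST i → push 2. Stack: [2]
LOAD_CONST → push 3. Stack: [2, 3]
COMPARE_OP bool(<) → 2 vs 3 = True. Stack: [True]
POP_JUMP_IF_FALSE → pop True; no jump. Stack: []
LOAD_FAST q → push 6. Stack: [6]
LOAD_CONST → push 3. Stack: [6, 3]
BINARY_OP + → 6 + 3 = 9. Stack: [9]
STORE_FAST q → q=9. Stack: []
LOAD_FAST_LOAD_FAST q,a → push 9,-8. Stack: [9, -8]
BINARY_OP - → 9 - -8 = 17. Stack: [17]
STORE_FAST q → q=17. Stack: []
LOAD_FAST i → push 2. Stack: [2]
LOAD_CONST → push 1. Stack: [2, 1]
BINARY_OP + → 2 + 1 = 3. Stack: [3]
STORE_FAST i → i=3. Stack: []
LOAD_FAST i → push 3. Stack: [3]
LOAD_CONST → push 3. Stack: [3, 3]
COMPARE_OP bool(<) → 3 vs 3 = False. Stack: [False]
POP_JUMP_IF_FALSE → pop False; jump. Stack: []
LOAD_FAST q → push 17. Stack: [17]
RETURN_VALUE → return 17.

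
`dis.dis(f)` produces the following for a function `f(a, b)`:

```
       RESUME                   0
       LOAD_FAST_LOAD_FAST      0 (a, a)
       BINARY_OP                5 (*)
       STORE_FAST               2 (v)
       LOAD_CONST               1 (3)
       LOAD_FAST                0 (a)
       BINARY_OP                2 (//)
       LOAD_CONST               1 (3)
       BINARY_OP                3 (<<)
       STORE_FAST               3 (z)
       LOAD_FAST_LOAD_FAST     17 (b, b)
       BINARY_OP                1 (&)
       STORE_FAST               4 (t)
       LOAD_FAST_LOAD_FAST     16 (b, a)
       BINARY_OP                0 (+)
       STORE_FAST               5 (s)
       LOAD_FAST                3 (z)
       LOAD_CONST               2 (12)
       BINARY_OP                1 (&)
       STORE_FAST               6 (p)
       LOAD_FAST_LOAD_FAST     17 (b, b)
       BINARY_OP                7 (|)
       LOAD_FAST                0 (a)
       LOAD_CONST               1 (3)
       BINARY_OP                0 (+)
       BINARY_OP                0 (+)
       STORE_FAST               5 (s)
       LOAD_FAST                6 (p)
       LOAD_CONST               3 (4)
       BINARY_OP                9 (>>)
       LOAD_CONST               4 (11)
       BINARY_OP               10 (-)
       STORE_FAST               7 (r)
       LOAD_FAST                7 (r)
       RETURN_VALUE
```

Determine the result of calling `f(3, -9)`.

LOAD_FAST_LOAD_FAST a,a → push 3,3. Stack: [3, 3]
BINARY_OP * → 3 * 3 = 9. Stack: [9]
STORE_FAST v → v=9. Stack: []
LOAD_CONST → push 3. Stack: [3]
LOAD_FAST a → push 3. Stack: [3, 3]
BINARY_OP // → 3 // 3 = 1. Stack: [1]
LOAD_CONST → push 3. Stack: [1, 3]
BINARY_OP << → 1 << 3 = 8. Stack: [8]
STORE_FAST z → z=8. Stack: []
LOAD_FAST_LOAD_FAST b,b → push -9,-9. Stack: [-9, -9]
BINARY_OP & → -9 & -9 = -9. Stack: [-9]
STORE_FAST t → t=-9. Stack: []
LOAD_FAST_LOAD_FAST b,a → push -9,3. Stack: [-9, 3]
BINARY_OP + → -9 + 3 = -6. Stack: [-6]
STORE_FAST s → s=-6. Stack: []
LOAD_FAST z → push 8. Stack: [8]
LOAD_CONST → push 12. Stack: [8, 12]
BINARY_OP & → 8 & 12 = 8. Stack: [8]
STORE_FAST p → p=8. Stack: []
LOAD_FAST_LOAD_FAST b,b → push -9,-9. Stack: [-9, -9]
BINARY_OP | → -9 | -9 = -9. Stack: [-9]
LOAD_FAST a → push 3. Stack: [-9, 3]
LOAD_CONST → push 3. Stack: [-9, 3, 3]
BINARY_OP + → 3 + 3 = 6. Stack: [-9, 6]
BINARY_OP + → -9 + 6 = -3. Stack: [-3]
STORE_FAST s → s=-3. Stack: []
LOAD_FAST p → push 8. Stack: [8]
LOAD_CONST → push 4. Stack: [8, 4]
BINARY_OP >> → 8 >> 4 = 0. Stack: [0]
LOAD_CONST → push 11. Stack: [0, 11]
BINARY_OP - → 0 - 11 = -11. Stack: [-11]
STORE_FAST r → r=-11. Stack: []
LOAD_FAST r → push -11. Stack: [-11]
RETURN_VALUE → return -11.

-11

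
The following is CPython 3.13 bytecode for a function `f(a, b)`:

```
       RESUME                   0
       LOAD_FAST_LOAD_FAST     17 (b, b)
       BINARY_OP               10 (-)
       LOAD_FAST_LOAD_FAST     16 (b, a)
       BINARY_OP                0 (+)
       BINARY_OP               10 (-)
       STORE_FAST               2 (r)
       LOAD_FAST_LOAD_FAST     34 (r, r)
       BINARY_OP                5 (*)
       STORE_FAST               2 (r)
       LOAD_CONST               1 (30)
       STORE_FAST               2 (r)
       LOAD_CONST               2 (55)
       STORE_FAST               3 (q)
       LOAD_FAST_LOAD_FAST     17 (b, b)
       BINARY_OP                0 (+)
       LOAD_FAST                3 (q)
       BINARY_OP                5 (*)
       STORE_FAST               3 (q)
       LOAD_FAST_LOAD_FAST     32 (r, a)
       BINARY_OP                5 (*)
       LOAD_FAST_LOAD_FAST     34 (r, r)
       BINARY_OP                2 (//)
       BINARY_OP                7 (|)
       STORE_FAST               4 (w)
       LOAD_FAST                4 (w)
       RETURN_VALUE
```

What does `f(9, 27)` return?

LOAD_FAST_LOAD_FAST b,b → push 27,27. Stack: [27, 27]
BINARY_OP - → 27 - 27 = 0. Stack: [0]
LOAD_FAST_LOAD_FAST b,a → push 27,9. Stack: [0, 27, 9]
BINARY_OP + → 27 + 9 = 36. Stack: [0, 36]
BINARY_OP - → 0 - 36 = -36. Stack: [-36]
STORE_FAST r → r=-36. Stack: []
LOAD_FAST_LOAD_FAST r,r → push -36,-36. Stack: [-36, -36]
BINARY_OP * → -36 * -36 = 1296. Stack: [1296]
STORE_FAST r → r=1296. Stack: []
LOAD_CONST → push 30. Stack: [30]
STORE_FAST r → r=30. Stack: []
LOAD_CONST → push 55. Stack: [55]
STORE_FAST q → q=55. Stack: []
LOAD_FAST_LOAD_FAST b,b → push 27,27. Stack: [27, 27]
BINARY_OP + → 27 + 27 = 54. Stack: [54]
LOAD_FAST q → push 55. Stack: [54, 55]
BINARY_OP * → 54 * 55 = 2970. Stack: [2970]
STORE_FAST q → q=2970. Stack: []
LOAD_FAST_LOAD_FAST r,a → push 30,9. Stack: [30, 9]
BINARY_OP * → 30 * 9 = 270. Stack: [270]
LOAD_FAST_LOAD_FAST r,r → push 30,30. Stack: [270, 30, 30]
BINARY_OP // → 30 // 30 = 1. Stack: [270, 1]
BINARY_OP | → 270 | 1 = 271. Stack: [271]
STORE_FAST w → w=271. Stack: []
LOAD_FAST w → push 271. Stack: [271]
RETURN_VALUE → return 271.

271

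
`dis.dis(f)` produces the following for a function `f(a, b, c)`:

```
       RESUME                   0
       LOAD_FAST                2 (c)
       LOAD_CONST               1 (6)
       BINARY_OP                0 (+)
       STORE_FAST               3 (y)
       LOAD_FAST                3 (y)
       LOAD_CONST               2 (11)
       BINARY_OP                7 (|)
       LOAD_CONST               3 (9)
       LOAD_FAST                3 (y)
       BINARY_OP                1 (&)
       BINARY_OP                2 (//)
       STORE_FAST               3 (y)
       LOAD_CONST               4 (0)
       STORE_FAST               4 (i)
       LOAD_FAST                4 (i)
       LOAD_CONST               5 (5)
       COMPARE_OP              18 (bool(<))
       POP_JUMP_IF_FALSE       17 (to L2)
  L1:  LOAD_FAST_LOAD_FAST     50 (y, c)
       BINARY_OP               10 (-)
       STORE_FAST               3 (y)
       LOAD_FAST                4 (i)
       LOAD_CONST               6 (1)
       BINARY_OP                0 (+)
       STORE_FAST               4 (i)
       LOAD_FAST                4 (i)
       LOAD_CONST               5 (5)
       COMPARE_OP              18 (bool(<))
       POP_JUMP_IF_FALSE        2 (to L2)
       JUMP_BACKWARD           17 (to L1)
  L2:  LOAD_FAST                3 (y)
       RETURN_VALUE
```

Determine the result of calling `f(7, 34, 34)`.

LOAD_FAST c → push 34
LOAD_CONST → push 6
BINARY_OP + → 34 + 6 = 40
STORE_FAST y → y=40
LOAD_FAST y → push 40
LOAD_CONST → push 11
BINARY_OP | → 40 | 11 = 43
LOAD_CONST → push 9
LOAD_FAST y → push 40
BINARY_OP & → 9 & 40 = 8
BINARY_OP // → 43 // 8 = 5
STORE_FAST y → y=5
LOAD_CONST → push 0
STORE_FAST i → i=0
LOAD_FAST i → push 0
LOAD_CONST → push 5
COMPARE_OP bool(<) → 0 vs 5 = True
POP_JUMP_IF_FALSE → pop True; no jump
LOAD_FAST_LOAD_FAST y,c → push 5,34
BINARY_OP - → 5 - 34 = -29
STORE_FAST y → y=-29
LOAD_FAST i → push 0
LOAD_CONST → push 1
BINARY_OP + → 0 + 1 = 1
STORE_FAST i → i=1
LOAD_FAST i → push 1
LOAD_CONST → push 5
COMPARE_OP bool(<) → 1 vs 5 = True
POP_JUMP_IF_FALSE → pop True; no jump
LOAD_FAST_LOAD_FAST y,c → push -29,34
BINARY_OP - → -29 - 34 = -63
STORE_FAST y → y=-63
LOAD_FAST i → push 1
LOAD_CONST → push 1
BINARY_OP + → 1 + 1 = 2
STORE_FAST i → i=2
LOAD_FAST i → push 2
LOAD_CONST → push 5
COMPARE_OP bool(<) → 2 vs 5 = True
POP_JUMP_IF_FALSE → pop True; no jump
LOAD_FAST_LOAD_FAST y,c → push -63,34
BINARY_OP - → -63 - 34 = -97
STORE_FAST y → y=-97
LOAD_FAST i → push 2
LOAD_CONST → push 1
BINARY_OP + → 2 + 1 = 3
STORE_FAST i → i=3
LOAD_FAST i → push 3
LOAD_CONST → push 5
COMPARE_OP bool(<) → 3 vs 5 = True
POP_JUMP_IF_FALSE → pop True; no jump
LOAD_FAST_LOAD_FAST y,c → push -97,34
BINARY_OP - → -97 - 34 = -131
STORE_FAST y → y=-131
LOAD_FAST i → push 3
LOAD_CONST → push 1
BINARY_OP + → 3 + 1 = 4
STORE_FAST i → i=4
LOAD_FAST i → push 4
LOAD_CONST → push 5
COMPARE_OP bool(<) → 4 vs 5 = True
POP_JUMP_IF_FALSE → pop True; no jump
LOAD_FAST_LOAD_FAST y,c → push -131,34
BINARY_OP - → -131 - 34 = -165
STORE_FAST y → y=-165
LOAD_FAST i → push 4
LOAD_CONST → push 1
BINARY_OP + → 4 + 1 = 5
STORE_FAST i → i=5
LOAD_FAST i → push 5
LOAD_CONST → push 5
COMPARE_OP bool(<) → 5 vs 5 = False
POP_JUMP_IF_FALSE → pop False; jump
LOAD_FAST y → push -165
RETURN_VALUE → return -165.

-165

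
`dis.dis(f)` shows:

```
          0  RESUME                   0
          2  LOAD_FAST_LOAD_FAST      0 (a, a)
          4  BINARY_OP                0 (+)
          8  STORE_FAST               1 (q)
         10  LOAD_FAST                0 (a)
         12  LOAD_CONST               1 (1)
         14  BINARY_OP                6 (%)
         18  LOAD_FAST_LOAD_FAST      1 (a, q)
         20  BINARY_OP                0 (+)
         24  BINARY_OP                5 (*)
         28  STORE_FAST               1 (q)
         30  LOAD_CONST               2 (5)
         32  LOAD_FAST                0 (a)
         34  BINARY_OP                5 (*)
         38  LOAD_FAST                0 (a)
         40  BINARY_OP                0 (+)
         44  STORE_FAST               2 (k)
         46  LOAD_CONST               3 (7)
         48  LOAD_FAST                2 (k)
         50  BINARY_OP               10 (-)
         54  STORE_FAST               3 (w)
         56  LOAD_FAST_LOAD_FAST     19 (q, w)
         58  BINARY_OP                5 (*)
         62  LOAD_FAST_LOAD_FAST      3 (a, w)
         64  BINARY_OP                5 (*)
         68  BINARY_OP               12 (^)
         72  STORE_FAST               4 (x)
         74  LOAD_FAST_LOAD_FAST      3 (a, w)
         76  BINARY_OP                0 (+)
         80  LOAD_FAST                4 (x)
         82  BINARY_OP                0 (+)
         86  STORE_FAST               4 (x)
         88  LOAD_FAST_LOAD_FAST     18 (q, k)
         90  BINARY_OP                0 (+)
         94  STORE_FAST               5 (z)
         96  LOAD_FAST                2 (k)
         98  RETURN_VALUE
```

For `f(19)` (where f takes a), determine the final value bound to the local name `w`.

-107

LOAD_FAST_LOAD_FAST a,a → push 19,19. Stack: [19, 19]
BINARY_OP + → 19 + 19 = 38. Stack: [38]
STORE_FAST q → q=38. Stack: []
LOAD_FAST a → push 19. Stack: [19]
LOAD_CONST → push 1. Stack: [19, 1]
BINARY_OP % → 19 % 1 = 0. Stack: [0]
LOAD_FAST_LOAD_FAST a,q → push 19,38. Stack: [0, 19, 38]
BINARY_OP + → 19 + 38 = 57. Stack: [0, 57]
BINARY_OP * → 0 * 57 = 0. Stack: [0]
STORE_FAST q → q=0. Stack: []
LOAD_CONST → push 5. Stack: [5]
LOAD_FAST a → push 19. Stack: [5, 19]
BINARY_OP * → 5 * 19 = 95. Stack: [95]
LOAD_FAST a → push 19. Stack: [95, 19]
BINARY_OP + → 95 + 19 = 114. Stack: [114]
STORE_FAST k → k=114. Stack: []
LOAD_CONST → push 7. Stack: [7]
LOAD_FAST k → push 114. Stack: [7, 114]
BINARY_OP - → 7 - 114 = -107. Stack: [-107]
STORE_FAST w → w=-107. Stack: []
LOAD_FAST_LOAD_FAST q,w → push 0,-107. Stack: [0, -107]
BINARY_OP * → 0 * -107 = 0. Stack: [0]
LOAD_FAST_LOAD_FAST a,w → push 19,-107. Stack: [0, 19, -107]
BINARY_OP * → 19 * -107 = -2033. Stack: [0, -2033]
BINARY_OP ^ → 0 ^ -2033 = -2033. Stack: [-2033]
STORE_FAST x → x=-2033. Stack: []
LOAD_FAST_LOAD_FAST a,w → push 19,-107. Stack: [19, -107]
BINARY_OP + → 19 + -107 = -88. Stack: [-88]
LOAD_FAST x → push -2033. Stack: [-88, -2033]
BINARY_OP + → -88 + -2033 = -2121. Stack: [-2121]
STORE_FAST x → x=-2121. Stack: []
LOAD_FAST_LOAD_FAST q,k → push 0,114. Stack: [0, 114]
BINARY_OP + → 0 + 114 = 114. Stack: [114]
STORE_FAST z → z=114. Stack: []
LOAD_FAST k → push 114. Stack: [114]
RETURN_VALUE → return 114.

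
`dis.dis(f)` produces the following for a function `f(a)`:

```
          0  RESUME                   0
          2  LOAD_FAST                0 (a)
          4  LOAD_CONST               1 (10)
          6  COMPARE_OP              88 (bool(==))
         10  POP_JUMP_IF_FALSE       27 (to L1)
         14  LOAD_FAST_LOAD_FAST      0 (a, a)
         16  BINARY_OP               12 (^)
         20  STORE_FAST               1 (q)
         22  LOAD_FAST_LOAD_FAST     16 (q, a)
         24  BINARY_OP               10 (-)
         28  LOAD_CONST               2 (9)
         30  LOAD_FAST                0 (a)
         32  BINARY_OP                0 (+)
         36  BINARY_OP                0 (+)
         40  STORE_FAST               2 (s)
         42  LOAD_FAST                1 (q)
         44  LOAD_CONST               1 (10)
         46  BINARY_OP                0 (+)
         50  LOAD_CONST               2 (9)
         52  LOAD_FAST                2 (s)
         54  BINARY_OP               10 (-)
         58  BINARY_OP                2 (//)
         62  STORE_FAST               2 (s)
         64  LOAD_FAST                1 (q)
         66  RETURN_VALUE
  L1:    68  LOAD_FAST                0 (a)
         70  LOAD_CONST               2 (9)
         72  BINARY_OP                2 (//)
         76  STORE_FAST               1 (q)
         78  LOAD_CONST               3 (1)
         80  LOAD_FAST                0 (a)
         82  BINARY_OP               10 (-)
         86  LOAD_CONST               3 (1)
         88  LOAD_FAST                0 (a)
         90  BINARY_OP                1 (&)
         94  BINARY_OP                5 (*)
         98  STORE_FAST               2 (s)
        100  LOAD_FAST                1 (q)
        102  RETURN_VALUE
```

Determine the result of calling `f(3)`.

0

LOAD_FAST a → push 3. Stack: [3]
LOAD_CONST → push 10. Stack: [3, 10]
COMPARE_OP bool(==) → 3 vs 10 = False. Stack: [False]
POP_JUMP_IF_FALSE → pop False; jump. Stack: []
LOAD_FAST a → push 3. Stack: [3]
LOAD_CONST → push 9. Stack: [3, 9]
BINARY_OP // → 3 // 9 = 0. Stack: [0]
STORE_FAST q → q=0. Stack: []
LOAD_CONST → push 1. Stack: [1]
LOAD_FAST a → push 3. Stack: [1, 3]
BINARY_OP - → 1 - 3 = -2. Stack: [-2]
LOAD_CONST → push 1. Stack: [-2, 1]
LOAD_FAST a → push 3. Stack: [-2, 1, 3]
BINARY_OP & → 1 & 3 = 1. Stack: [-2, 1]
BINARY_OP * → -2 * 1 = -2. Stack: [-2]
STORE_FAST s → s=-2. Stack: []
LOAD_FAST q → push 0. Stack: [0]
RETURN_VALUE → return 0.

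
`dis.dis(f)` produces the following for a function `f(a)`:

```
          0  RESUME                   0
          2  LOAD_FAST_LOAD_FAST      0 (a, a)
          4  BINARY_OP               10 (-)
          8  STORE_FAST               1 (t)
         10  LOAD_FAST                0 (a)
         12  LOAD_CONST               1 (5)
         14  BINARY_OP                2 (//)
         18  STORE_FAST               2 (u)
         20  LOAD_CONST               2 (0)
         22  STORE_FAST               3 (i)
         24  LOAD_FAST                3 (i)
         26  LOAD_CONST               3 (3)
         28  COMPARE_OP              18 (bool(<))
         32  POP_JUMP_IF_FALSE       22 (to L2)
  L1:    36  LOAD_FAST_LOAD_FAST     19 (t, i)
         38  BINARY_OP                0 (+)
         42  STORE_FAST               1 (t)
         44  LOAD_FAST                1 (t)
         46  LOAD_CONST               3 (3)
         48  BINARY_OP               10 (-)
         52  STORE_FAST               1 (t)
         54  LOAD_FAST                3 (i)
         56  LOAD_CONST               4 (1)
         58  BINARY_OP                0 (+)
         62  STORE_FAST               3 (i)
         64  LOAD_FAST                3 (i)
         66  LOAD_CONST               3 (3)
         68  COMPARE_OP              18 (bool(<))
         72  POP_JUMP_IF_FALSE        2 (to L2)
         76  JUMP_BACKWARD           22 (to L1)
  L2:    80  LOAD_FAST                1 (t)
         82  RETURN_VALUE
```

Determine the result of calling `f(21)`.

-6

LOAD_FAST_LOAD_FAST a,a → push 21,21. Stack: [21, 21]
BINARY_OP - → 21 - 21 = 0. Stack: [0]
STORE_FAST t → t=0. Stack: []
LOAD_FAST a → push 21. Stack: [21]
LOAD_CONST → push 5. Stack: [21, 5]
BINARY_OP // → 21 // 5 = 4. Stack: [4]
STORE_FAST u → u=4. Stack: []
LOAD_CONST → push 0. Stack: [0]
STORE_FAST i → i=0. Stack: []
LOAD_FAST i → push 0. Stack: [0]
LOAD_CONST → push 3. Stack: [0, 3]
COMPARE_OP bool(<) → 0 vs 3 = True. Stack: [True]
POP_JUMP_IF_FALSE → pop True; no jump. Stack: []
LOAD_FAST_LOAD_FAST t,i → push 0,0. Stack: [0, 0]
BINARY_OP + → 0 + 0 = 0. Stack: [0]
STORE_FAST t → t=0. Stack: []
LOAD_FAST t → push 0. Stack: [0]
LOAD_CONST → push 3. Stack: [0, 3]
BINARY_OP - → 0 - 3 = -3. Stack: [-3]
STORE_FAST t → t=-3. Stack: []
LOAD_FAST i → push 0. Stack: [0]
LOAD_CONST → push 1. Stack: [0, 1]
BINARY_OP + → 0 + 1 = 1. Stack: [1]
STORE_FAST i → i=1. Stack: []
LOAD_FAST i → push 1. Stack: [1]
LOAD_CONST → push 3. Stack: [1, 3]
COMPARE_OP bool(<) → 1 vs 3 = True. Stack: [True]
POP_JUMP_IF_FALSE → pop True; no jump. Stack: []
LOAD_FAST_LOAD_FAST t,i → push -3,1. Stack: [-3, 1]
BINARY_OP + → -3 + 1 = -2. Stack: [-2]
STORE_FAST t → t=-2. Stack: []
LOAD_FAST t → push -2. Stack: [-2]
LOAD_CONST → push 3. Stack: [-2, 3]
BINARY_OP - → -2 - 3 = -5. Stack: [-5]
STORE_FAST t → t=-5. Stack: []
LOAD_FAST i → push 1. Stack: [1]
LOAD_CONST → push 1. Stack: [1, 1]
BINARY_OP + → 1 + 1 = 2. Stack: [2]
STORE_FAST i → i=2. Stack: []
LOAD_FAST i → push 2. Stack: [2]
LOAD_CONST → push 3. Stack: [2, 3]
COMPARE_OP bool(<) → 2 vs 3 = True. Stack: [True]
POP_JUMP_IF_FALSE → pop True; no jump. Stack: []
LOAD_FAST_LOAD_FAST t,i → push -5,2. Stack: [-5, 2]
BINARY_OP + → -5 + 2 = -3. Stack: [-3]
STORE_FAST t → t=-3. Stack: []
LOAD_FAST t → push -3. Stack: [-3]
LOAD_CONST → push 3. Stack: [-3, 3]
BINARY_OP - → -3 - 3 = -6. Stack: [-6]
STORE_FAST t → t=-6. Stack: []
LOAD_FAST i → push 2. Stack: [2]
LOAD_CONST → push 1. Stack: [2, 1]
BINARY_OP + → 2 + 1 = 3. Stack: [3]
STORE_FAST i → i=3. Stack: []
LOAD_FAST i → push 3. Stack: [3]
LOAD_CONST → push 3. Stack: [3, 3]
COMPARE_OP bool(<) → 3 vs 3 = False. Stack: [False]
POP_JUMP_IF_FALSE → pop False; jump. Stack: []
LOAD_FAST t → push -6. Stack: [-6]
RETURN_VALUE → return -6.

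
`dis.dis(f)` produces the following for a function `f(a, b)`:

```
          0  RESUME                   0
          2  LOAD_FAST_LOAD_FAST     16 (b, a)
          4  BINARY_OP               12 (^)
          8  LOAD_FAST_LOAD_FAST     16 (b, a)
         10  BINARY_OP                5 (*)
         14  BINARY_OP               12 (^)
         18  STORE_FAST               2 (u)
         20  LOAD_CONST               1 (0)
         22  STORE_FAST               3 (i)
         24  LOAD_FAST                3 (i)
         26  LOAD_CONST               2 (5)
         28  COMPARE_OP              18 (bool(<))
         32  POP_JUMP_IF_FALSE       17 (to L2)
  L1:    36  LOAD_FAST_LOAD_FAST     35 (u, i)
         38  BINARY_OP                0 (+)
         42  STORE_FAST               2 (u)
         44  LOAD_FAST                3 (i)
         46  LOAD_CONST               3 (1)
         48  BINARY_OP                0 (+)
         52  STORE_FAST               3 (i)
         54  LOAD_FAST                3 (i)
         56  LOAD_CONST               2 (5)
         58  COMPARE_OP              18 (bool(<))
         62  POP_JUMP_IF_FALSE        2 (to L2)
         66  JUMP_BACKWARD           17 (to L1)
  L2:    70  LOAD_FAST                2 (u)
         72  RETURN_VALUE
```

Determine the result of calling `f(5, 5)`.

LOAD_FAST_LOAD_FAST b,a → push 5,5
BINARY_OP ^ → 5 ^ 5 = 0
LOAD_FAST_LOAD_FAST b,a → push 5,5
BINARY_OP * → 5 * 5 = 25
BINARY_OP ^ → 0 ^ 25 = 25
STORE_FAST u → u=25
LOAD_CONST → push 0
STORE_FAST i → i=0
LOAD_FAST i → push 0
LOAD_CONST → push 5
COMPARE_OP bool(<) → 0 vs 5 = True
POP_JUMP_IF_FALSE → pop True; no jump
LOAD_FAST_LOAD_FAST u,i → push 25,0
BINARY_OP + → 25 + 0 = 25
STORE_FAST u → u=25
LOAD_FAST i → push 0
LOAD_CONST → push 1
BINARY_OP + → 0 + 1 = 1
STORE_FAST i → i=1
LOAD_FAST i → push 1
LOAD_CONST → push 5
COMPARE_OP bool(<) → 1 vs 5 = True
POP_JUMP_IF_FALSE → pop True; no jump
LOAD_FAST_LOAD_FAST u,i → push 25,1
BINARY_OP + → 25 + 1 = 26
STORE_FAST u → u=26
LOAD_FAST i → push 1
LOAD_CONST → push 1
BINARY_OP + → 1 + 1 = 2
STORE_FAST i → i=2
LOAD_FAST i → push 2
LOAD_CONST → push 5
COMPARE_OP bool(<) → 2 vs 5 = True
POP_JUMP_IF_FALSE → pop True; no jump
LOAD_FAST_LOAD_FAST u,i → push 26,2
BINARY_OP + → 26 + 2 = 28
STORE_FAST u → u=28
LOAD_FAST i → push 2
LOAD_CONST → push 1
BINARY_OP + → 2 + 1 = 3
STORE_FAST i → i=3
LOAD_FAST i → push 3
LOAD_CONST → push 5
COMPARE_OP bool(<) → 3 vs 5 = True
POP_JUMP_IF_FALSE → pop True; no jump
LOAD_FAST_LOAD_FAST u,i → push 28,3
BINARY_OP + → 28 + 3 = 31
STORE_FAST u → u=31
LOAD_FAST i → push 3
LOAD_CONST → push 1
BINARY_OP + → 3 + 1 = 4
STORE_FAST i → i=4
LOAD_FAST i → push 4
LOAD_CONST → push 5
COMPARE_OP bool(<) → 4 vs 5 = True
POP_JUMP_IF_FALSE → pop True; no jump
LOAD_FAST_LOAD_FAST u,i → push 31,4
BINARY_OP + → 31 + 4 = 35
STORE_FAST u → u=35
LOAD_FAST i → push 4
LOAD_CONST → push 1
BINARY_OP + → 4 + 1 = 5
STORE_FAST i → i=5
LOAD_FAST i → push 5
LOAD_CONST → push 5
COMPARE_OP bool(<) → 5 vs 5 = False
POP_JUMP_IF_FALSE → pop False; jump
LOAD_FAST u → push 35
RETURN_VALUE → return 35.

35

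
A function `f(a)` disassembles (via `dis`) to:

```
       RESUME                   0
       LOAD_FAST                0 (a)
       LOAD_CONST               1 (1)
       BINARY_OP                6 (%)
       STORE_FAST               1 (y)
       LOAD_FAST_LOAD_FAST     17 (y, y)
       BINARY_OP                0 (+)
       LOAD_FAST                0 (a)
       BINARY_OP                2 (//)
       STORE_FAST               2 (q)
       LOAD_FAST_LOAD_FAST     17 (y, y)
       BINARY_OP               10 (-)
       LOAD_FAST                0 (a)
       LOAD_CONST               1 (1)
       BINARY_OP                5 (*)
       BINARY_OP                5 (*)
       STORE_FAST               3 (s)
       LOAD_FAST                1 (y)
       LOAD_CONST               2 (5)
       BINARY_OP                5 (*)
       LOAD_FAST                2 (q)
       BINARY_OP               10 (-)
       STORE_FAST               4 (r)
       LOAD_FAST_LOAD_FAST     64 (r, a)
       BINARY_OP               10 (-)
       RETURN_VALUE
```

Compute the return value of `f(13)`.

-13

LOAD_FAST a → push 13. Stack: [13]
LOAD_CONST → push 1. Stack: [13, 1]
BINARY_OP % → 13 % 1 = 0. Stack: [0]
STORE_FAST y → y=0. Stack: []
LOAD_FAST_LOAD_FAST y,y → push 0,0. Stack: [0, 0]
BINARY_OP + → 0 + 0 = 0. Stack: [0]
LOAD_FAST a → push 13. Stack: [0, 13]
BINARY_OP // → 0 // 13 = 0. Stack: [0]
STORE_FAST q → q=0. Stack: []
LOAD_FAST_LOAD_FAST y,y → push 0,0. Stack: [0, 0]
BINARY_OP - → 0 - 0 = 0. Stack: [0]
LOAD_FAST a → push 13. Stack: [0, 13]
LOAD_CONST → push 1. Stack: [0, 13, 1]
BINARY_OP * → 13 * 1 = 13. Stack: [0, 13]
BINARY_OP * → 0 * 13 = 0. Stack: [0]
STORE_FAST s → s=0. Stack: []
LOAD_FAST y → push 0. Stack: [0]
LOAD_CONST → push 5. Stack: [0, 5]
BINARY_OP * → 0 * 5 = 0. Stack: [0]
LOAD_FAST q → push 0. Stack: [0, 0]
BINARY_OP - → 0 - 0 = 0. Stack: [0]
STORE_FAST r → r=0. Stack: []
LOAD_FAST_LOAD_FAST r,a → push 0,13. Stack: [0, 13]
BINARY_OP - → 0 - 13 = -13. Stack: [-13]
RETURN_VALUE → return -13.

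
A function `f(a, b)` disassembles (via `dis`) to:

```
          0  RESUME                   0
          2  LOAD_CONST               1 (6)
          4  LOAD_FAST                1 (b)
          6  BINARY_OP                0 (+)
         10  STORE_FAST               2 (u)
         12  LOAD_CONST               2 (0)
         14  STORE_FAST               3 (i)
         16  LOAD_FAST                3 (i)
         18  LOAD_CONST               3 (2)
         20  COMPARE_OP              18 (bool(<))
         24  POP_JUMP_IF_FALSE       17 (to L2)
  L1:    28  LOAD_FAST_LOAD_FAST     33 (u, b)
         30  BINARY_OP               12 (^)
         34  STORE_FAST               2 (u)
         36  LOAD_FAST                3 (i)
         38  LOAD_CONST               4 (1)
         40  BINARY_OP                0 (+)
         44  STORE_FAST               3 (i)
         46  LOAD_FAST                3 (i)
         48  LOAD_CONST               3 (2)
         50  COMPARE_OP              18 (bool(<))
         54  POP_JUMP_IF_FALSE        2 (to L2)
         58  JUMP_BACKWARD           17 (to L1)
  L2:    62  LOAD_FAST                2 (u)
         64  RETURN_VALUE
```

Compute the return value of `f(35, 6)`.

12

LOAD_CONST → push 6. Stack: [6]
LOAD_FAST b → push 6. Stack: [6, 6]
BINARY_OP + → 6 + 6 = 12. Stack: [12]
STORE_FAST u → u=12. Stack: []
LOAD_CONST → push 0. Stack: [0]
STORE_FAST i → i=0. Stack: []
LOAD_FAST i → push 0. Stack: [0]
LOAD_CONST → push 2. Stack: [0, 2]
COMPARE_OP bool(<) → 0 vs 2 = True. Stack: [True]
POP_JUMP_IF_FALSE → pop True; no jump. Stack: []
LOAD_FAST_LOAD_FAST u,b → push 12,6. Stack: [12, 6]
BINARY_OP ^ → 12 ^ 6 = 10. Stack: [10]
STORE_FAST u → u=10. Stack: []
LOAD_FAST i → push 0. Stack: [0]
LOAD_CONST → push 1. Stack: [0, 1]
BINARY_OP + → 0 + 1 = 1. Stack: [1]
STORE_FAST i → i=1. Stack: []
LOAD_FAST i → push 1. Stack: [1]
LOAD_CONST → push 2. Stack: [1, 2]
COMPARE_OP bool(<) → 1 vs 2 = True. Stack: [True]
POP_JUMP_IF_FALSE → pop True; no jump. Stack: []
LOAD_FAST_LOAD_FAST u,b → push 10,6. Stack: [10, 6]
BINARY_OP ^ → 10 ^ 6 = 12. Stack: [12]
STORE_FAST u → u=12. Stack: []
LOAD_FAST i → push 1. Stack: [1]
LOAD_CONST → push 1. Stack: [1, 1]
BINARY_OP + → 1 + 1 = 2. Stack: [2]
STORE_FAST i → i=2. Stack: []
LOAD_FAST i → push 2. Stack: [2]
LOAD_CONST → push 2. Stack: [2, 2]
COMPARE_OP bool(<) → 2 vs 2 = False. Stack: [False]
POP_JUMP_IF_FALSE → pop False; jump. Stack: []
LOAD_FAST u → push 12. Stack: [12]
RETURN_VALUE → return 12.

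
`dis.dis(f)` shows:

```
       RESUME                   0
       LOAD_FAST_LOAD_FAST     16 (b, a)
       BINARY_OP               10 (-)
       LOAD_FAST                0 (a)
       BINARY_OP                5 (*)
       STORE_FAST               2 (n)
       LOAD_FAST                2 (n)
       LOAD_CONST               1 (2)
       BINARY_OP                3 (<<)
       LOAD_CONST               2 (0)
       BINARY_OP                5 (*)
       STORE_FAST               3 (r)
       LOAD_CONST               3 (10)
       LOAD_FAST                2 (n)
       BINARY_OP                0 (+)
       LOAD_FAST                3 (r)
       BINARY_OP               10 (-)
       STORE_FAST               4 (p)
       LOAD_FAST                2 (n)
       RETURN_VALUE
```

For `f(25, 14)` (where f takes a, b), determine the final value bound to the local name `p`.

-265

LOAD_FAST_LOAD_FAST b,a → push 14,25. Stack: [14, 25]
BINARY_OP - → 14 - 25 = -11. Stack: [-11]
LOAD_FAST a → push 25. Stack: [-11, 25]
BINARY_OP * → -11 * 25 = -275. Stack: [-275]
STORE_FAST n → n=-275. Stack: []
LOAD_FAST n → push -275. Stack: [-275]
LOAD_CONST → push 2. Stack: [-275, 2]
BINARY_OP << → -275 << 2 = -1100. Stack: [-1100]
LOAD_CONST → push 0. Stack: [-1100, 0]
BINARY_OP * → -1100 * 0 = 0. Stack: [0]
STORE_FAST r → r=0. Stack: []
LOAD_CONST → push 10. Stack: [10]
LOAD_FAST n → push -275. Stack: [10, -275]
BINARY_OP + → 10 + -275 = -265. Stack: [-265]
LOAD_FAST r → push 0. Stack: [-265, 0]
BINARY_OP - → -265 - 0 = -265. Stack: [-265]
STORE_FAST p → p=-265. Stack: []
LOAD_FAST n → push -275. Stack: [-275]
RETURN_VALUE → return -275.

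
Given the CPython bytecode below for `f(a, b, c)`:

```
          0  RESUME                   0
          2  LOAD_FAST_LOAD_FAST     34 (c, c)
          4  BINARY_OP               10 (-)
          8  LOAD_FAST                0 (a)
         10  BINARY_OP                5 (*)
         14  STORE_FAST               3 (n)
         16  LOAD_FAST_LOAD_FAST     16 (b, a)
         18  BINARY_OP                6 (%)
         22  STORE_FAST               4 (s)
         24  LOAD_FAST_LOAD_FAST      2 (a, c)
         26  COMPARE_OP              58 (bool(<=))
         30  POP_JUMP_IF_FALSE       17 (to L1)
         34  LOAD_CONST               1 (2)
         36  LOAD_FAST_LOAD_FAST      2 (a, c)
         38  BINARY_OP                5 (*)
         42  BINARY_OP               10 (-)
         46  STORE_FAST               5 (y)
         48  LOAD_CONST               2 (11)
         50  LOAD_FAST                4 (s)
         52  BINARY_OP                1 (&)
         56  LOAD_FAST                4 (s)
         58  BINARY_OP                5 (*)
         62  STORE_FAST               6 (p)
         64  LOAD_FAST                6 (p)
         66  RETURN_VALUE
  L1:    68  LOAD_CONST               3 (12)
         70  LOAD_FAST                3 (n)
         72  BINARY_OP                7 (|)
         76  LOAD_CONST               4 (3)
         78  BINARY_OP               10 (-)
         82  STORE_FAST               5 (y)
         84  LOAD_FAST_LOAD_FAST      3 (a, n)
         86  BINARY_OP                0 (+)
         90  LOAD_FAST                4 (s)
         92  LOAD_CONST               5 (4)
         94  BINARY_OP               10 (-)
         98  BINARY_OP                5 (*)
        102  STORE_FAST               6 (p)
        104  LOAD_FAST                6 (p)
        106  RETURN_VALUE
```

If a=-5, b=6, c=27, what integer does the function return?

-32

LOAD_FAST_LOAD_FAST c,c → push 27,27. Stack: [27, 27]
BINARY_OP - → 27 - 27 = 0. Stack: [0]
LOAD_FAST a → push -5. Stack: [0, -5]
BINARY_OP * → 0 * -5 = 0. Stack: [0]
STORE_FAST n → n=0. Stack: []
LOAD_FAST_LOAD_FAST b,a → push 6,-5. Stack: [6, -5]
BINARY_OP % → 6 % -5 = -4. Stack: [-4]
STORE_FAST s → s=-4. Stack: []
LOAD_FAST_LOAD_FAST a,c → push -5,27. Stack: [-5, 27]
COMPARE_OP bool(<=) → -5 vs 27 = True. Stack: [True]
POP_JUMP_IF_FALSE → pop True; no jump. Stack: []
LOAD_CONST → push 2. Stack: [2]
LOAD_FAST_LOAD_FAST a,c → push -5,27. Stack: [2, -5, 27]
BINARY_OP * → -5 * 27 = -135. Stack: [2, -135]
BINARY_OP - → 2 - -135 = 137. Stack: [137]
STORE_FAST y → y=137. Stack: []
LOAD_CONST → push 11. Stack: [11]
LOAD_FAST s → push -4. Stack: [11, -4]
BINARY_OP & → 11 & -4 = 8. Stack: [8]
LOAD_FAST s → push -4. Stack: [8, -4]
BINARY_OP * → 8 * -4 = -32. Stack: [-32]
STORE_FAST p → p=-32. Stack: []
LOAD_FAST p → push -32. Stack: [-32]
RETURN_VALUE → return -32.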